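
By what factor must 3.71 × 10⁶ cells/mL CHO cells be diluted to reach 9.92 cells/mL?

Factor = C₀/C_target = 3.71 × 10⁶ cells/mL / 9.92 cells/mL = 3.74 × 10⁵.

3.74 × 10⁵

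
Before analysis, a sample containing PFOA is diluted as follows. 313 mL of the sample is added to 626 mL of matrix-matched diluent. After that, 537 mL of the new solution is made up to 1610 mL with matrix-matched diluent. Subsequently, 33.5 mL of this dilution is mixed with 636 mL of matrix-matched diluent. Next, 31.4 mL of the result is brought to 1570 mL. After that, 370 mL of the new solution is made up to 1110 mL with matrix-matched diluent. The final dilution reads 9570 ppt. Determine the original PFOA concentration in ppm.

258 ppm

Overall dilution factor = 3 × 2.998 × 19.99 × 50 × 3 = 2.70 × 10⁴.
Original = 9570 ppt × 2.70 × 10⁴ = 2.58 × 10⁸ ppt = 258 ppm.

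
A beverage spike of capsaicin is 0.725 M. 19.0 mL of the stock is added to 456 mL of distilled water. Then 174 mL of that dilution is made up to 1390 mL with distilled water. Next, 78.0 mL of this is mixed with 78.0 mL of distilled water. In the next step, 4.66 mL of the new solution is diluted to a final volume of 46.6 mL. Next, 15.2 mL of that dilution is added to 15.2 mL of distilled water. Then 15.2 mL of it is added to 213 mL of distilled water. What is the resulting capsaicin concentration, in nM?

6050 nM

Overall dilution factor = 25 × 7.989 × 2 × 10 × 2 × 15.01 = 1.20 × 10⁵.
0.725 M / 1.20 × 10⁵ = 6.05 × 10⁻⁶ M = 6050 nM.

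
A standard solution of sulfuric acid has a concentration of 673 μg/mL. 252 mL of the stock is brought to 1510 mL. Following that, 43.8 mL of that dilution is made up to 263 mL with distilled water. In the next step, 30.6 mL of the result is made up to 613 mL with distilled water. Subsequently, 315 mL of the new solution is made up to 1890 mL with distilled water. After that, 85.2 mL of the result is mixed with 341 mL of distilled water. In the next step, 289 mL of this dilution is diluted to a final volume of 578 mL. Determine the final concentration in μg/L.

15.6 μg/L

Overall dilution factor = 5.992 × 6.005 × 20.03 × 6 × 5.002 × 2 = 4.33 × 10⁴.
673 μg/mL / 4.33 × 10⁴ = 0.0156 μg/mL = 15.6 μg/L.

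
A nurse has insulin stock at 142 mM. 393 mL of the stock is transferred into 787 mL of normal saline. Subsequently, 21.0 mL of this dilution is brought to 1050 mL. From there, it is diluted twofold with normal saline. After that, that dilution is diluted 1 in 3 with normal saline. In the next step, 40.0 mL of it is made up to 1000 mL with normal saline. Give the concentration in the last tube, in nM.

6310 nM

Overall dilution factor = 3.003 × 50 × 2 × 3 × 25 = 2.25 × 10⁴.
142 mM / 2.25 × 10⁴ = 6.31 × 10⁻³ mM = 6310 nM.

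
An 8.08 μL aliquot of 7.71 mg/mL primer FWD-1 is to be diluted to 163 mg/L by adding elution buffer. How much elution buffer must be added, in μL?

163 mg/L = 0.163 mg/mL.
V₂ = C₁V₁/C₂ = 7.71 × 8.08 / 0.163 = 382 μL.
Diluent to add = V₂ − V₁ = 382 − 8.08 = 374 μL.

374 μL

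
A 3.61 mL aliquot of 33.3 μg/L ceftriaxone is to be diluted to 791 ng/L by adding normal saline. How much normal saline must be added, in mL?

791 ng/L = 0.791 μg/L.
V₂ = C₁V₁/C₂ = 33.3 × 3.61 / 0.791 = 152 mL.
Diluent to add = V₂ − V₁ = 152 − 3.61 = 148 mL.

148 mL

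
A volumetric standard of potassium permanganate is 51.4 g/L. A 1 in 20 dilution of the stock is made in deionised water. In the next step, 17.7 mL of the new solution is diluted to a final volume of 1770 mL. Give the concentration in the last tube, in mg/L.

25.7 mg/L

Overall dilution factor = 20 × 100 = 2000.
51.4 g/L / 2000 = 0.0257 g/L = 25.7 mg/L.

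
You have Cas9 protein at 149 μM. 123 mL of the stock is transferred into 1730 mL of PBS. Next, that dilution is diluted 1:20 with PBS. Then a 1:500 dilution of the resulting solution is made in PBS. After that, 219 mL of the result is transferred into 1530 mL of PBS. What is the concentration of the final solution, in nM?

Overall dilution factor = 15.07 × 20 × 500 × 7.986 = 1.20 × 10⁶.
149 μM / 1.20 × 10⁶ = 1.24 × 10⁻⁴ μM = 0.124 nM.

0.124 nM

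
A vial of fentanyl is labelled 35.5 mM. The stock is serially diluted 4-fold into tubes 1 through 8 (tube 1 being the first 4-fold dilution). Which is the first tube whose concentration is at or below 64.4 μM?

Tube n has concentration 35.5 mM / 4ⁿ.
Need 4ⁿ ≥ 35.5 mM / 64.4 μM = 551, so n ≥ 4.55.
First such tube: n = 5.

tube 5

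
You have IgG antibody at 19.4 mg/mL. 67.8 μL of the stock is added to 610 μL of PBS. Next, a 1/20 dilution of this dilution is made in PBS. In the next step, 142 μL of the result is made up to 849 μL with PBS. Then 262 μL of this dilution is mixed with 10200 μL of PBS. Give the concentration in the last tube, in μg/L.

Overall dilution factor = 9.997 × 20 × 5.979 × 39.93 = 4.77 × 10⁴.
19.4 mg/mL / 4.77 × 10⁴ = 4.06 × 10⁻⁴ mg/mL = 406 μg/L.

406 μg/L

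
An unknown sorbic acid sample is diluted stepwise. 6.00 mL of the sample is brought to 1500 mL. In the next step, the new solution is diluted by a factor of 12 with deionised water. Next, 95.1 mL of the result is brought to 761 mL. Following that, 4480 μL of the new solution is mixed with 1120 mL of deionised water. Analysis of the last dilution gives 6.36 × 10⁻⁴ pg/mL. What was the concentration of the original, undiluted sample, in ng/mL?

Overall dilution factor = 250 × 12 × 8.002 × 251 = 6.03 × 10⁶.
Original = 6.36 × 10⁻⁴ pg/mL × 6.03 × 10⁶ = 3832 pg/mL = 3.83 ng/mL.

3.83 ng/mL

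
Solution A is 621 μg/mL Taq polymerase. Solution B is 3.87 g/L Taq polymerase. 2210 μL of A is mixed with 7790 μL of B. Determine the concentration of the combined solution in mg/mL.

3.15 mg/mL

C_B = 3.87 g/L = 3870 μg/mL.
C_mix = (C_A·V_A + C_B·V_B)/(V_A + V_B) = (621×2210 + 3870×7790) / 10000 = 3152 μg/mL = 3.15 mg/mL.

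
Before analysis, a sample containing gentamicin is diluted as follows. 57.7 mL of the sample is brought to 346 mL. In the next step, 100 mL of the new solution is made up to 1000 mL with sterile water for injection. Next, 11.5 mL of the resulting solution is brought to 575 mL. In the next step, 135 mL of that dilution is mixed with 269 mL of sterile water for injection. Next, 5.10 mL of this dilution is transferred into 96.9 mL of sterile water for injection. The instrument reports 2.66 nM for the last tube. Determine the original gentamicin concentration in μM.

477 μM

Overall dilution factor = 5.997 × 10 × 50 × 2.993 × 20 = 1.79 × 10⁵.
Original = 2.66 nM × 1.79 × 10⁵ = 4.77 × 10⁵ nM = 477 μM.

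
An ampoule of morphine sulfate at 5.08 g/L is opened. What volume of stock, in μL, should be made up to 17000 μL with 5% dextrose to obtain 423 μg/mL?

1420 μL

423 μg/mL = 0.423 g/L.
V₁ = C₂V₂/C₁ = 0.423 × 17000 / 5.08 = 1416 μL.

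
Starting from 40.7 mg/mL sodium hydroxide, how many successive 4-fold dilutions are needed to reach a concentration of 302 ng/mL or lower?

Need 4ⁿ ≥ 1.35 × 10⁵, so n ≥ log(1.35 × 10⁵)/log(4) = 8.52.
Minimum whole steps: n = 9.

9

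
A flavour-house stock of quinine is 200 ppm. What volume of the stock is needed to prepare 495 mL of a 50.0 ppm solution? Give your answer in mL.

124 mL

V₁ = C₂V₂/C₁ = 50.0 × 495 / 200 = 124 mL.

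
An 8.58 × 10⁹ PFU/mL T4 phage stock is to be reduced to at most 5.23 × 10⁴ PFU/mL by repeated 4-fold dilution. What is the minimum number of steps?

9

Need 4ⁿ ≥ 1.64 × 10⁵, so n ≥ log(1.64 × 10⁵)/log(4) = 8.66.
Minimum whole steps: n = 9.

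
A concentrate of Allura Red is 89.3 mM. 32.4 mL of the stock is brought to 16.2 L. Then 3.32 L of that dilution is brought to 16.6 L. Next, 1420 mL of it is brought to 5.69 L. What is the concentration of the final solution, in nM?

8910 nM

Overall dilution factor = 500 × 5 × 4.007 = 1.00 × 10⁴.
89.3 mM / 1.00 × 10⁴ = 8.91 × 10⁻³ mM = 8910 nM.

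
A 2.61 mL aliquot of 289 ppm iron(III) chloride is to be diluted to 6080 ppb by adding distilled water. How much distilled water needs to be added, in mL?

6080 ppb = 6.08 ppm.
V₂ = C₁V₁/C₂ = 289 × 2.61 / 6.08 = 124 mL.
Diluent to add = V₂ − V₁ = 124 − 2.61 = 121 mL.

121 mL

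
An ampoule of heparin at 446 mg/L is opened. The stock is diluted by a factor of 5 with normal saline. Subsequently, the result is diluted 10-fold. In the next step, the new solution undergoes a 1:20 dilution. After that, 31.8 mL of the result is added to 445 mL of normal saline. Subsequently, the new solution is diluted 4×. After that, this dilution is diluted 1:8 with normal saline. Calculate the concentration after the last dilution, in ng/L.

Overall dilution factor = 5 × 10 × 20 × 14.99 × 4 × 8 = 4.80 × 10⁵.
446 mg/L / 4.80 × 10⁵ = 9.30 × 10⁻⁴ mg/L = 930 ng/L.

930 ng/L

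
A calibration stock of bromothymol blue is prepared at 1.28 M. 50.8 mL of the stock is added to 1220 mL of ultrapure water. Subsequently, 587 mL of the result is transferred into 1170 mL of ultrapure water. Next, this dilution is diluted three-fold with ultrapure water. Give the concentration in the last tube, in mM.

Overall dilution factor = 25.02 × 2.993 × 3 = 225.
1.28 M / 225 = 5.70 × 10⁻³ M = 5.70 mM.

5.70 mM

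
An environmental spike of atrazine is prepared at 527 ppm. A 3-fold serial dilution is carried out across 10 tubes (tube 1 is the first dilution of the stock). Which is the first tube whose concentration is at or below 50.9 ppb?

Tube n has concentration 527 ppm / 3ⁿ.
Need 3ⁿ ≥ 527 ppm / 50.9 ppb = 1.04 × 10⁴, so n ≥ 8.42.
First such tube: n = 9.

tube 9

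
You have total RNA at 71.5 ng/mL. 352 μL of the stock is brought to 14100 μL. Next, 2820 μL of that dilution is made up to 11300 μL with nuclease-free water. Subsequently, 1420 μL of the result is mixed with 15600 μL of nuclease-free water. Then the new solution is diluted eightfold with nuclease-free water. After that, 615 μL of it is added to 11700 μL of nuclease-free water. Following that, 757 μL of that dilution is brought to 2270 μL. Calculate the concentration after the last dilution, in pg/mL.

Overall dilution factor = 40.06 × 4.007 × 11.99 × 8 × 20.02 × 2.999 = 9.24 × 10⁵.
71.5 ng/mL / 9.24 × 10⁵ = 7.74 × 10⁻⁵ ng/mL = 0.0774 pg/mL.

0.0774 pg/mL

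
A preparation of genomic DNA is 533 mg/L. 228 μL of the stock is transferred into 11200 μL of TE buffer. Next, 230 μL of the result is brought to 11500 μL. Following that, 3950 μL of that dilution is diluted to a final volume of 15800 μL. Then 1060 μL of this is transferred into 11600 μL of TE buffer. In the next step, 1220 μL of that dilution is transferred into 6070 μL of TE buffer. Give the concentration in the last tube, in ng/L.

745 ng/L

Overall dilution factor = 50.12 × 50 × 4 × 11.94 × 5.975 = 7.15 × 10⁵.
533 mg/L / 7.15 × 10⁵ = 7.45 × 10⁻⁴ mg/L = 745 ng/L.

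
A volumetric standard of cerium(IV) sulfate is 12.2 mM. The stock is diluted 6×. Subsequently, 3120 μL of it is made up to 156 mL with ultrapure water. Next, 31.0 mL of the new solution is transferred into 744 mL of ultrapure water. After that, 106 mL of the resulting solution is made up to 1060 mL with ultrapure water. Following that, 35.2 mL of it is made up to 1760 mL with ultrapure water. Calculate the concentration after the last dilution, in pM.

3250 pM

Overall dilution factor = 6 × 50 × 25 × 10 × 50 = 3.75 × 10⁶.
12.2 mM / 3.75 × 10⁶ = 3.25 × 10⁻⁶ mM = 3250 pM.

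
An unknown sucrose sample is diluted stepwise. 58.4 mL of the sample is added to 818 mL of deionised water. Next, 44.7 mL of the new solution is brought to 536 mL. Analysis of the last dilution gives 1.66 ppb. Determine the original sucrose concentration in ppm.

Overall dilution factor = 15.01 × 11.99 = 180.
Original = 1.66 ppb × 180 = 299 ppb = 0.299 ppm.

0.299 ppm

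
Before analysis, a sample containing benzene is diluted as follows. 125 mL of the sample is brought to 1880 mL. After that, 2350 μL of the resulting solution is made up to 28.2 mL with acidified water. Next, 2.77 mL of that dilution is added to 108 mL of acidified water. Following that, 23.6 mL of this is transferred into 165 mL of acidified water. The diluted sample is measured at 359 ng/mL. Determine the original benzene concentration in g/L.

Overall dilution factor = 15.04 × 12 × 39.99 × 7.992 = 5.77 × 10⁴.
Original = 359 ng/mL × 5.77 × 10⁴ = 2.07 × 10⁷ ng/mL = 20.7 g/L.

20.7 g/L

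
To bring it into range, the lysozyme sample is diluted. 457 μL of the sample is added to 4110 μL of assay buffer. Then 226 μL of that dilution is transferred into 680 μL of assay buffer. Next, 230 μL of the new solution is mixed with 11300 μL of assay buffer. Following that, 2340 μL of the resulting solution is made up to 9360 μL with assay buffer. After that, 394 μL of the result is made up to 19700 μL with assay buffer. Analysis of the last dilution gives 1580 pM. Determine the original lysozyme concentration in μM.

635 μM

Overall dilution factor = 9.993 × 4.009 × 50.13 × 4 × 50 = 4.02 × 10⁵.
Original = 1580 pM × 4.02 × 10⁵ = 6.35 × 10⁸ pM = 635 μM.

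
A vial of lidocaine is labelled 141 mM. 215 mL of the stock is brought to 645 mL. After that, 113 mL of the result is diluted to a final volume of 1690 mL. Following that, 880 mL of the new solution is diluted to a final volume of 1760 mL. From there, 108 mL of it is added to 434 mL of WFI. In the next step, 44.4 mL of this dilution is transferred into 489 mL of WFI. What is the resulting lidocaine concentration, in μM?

26.1 μM

Overall dilution factor = 3 × 14.96 × 2 × 5.019 × 12.01 = 5410.
141 mM / 5410 = 0.0261 mM = 26.1 μM.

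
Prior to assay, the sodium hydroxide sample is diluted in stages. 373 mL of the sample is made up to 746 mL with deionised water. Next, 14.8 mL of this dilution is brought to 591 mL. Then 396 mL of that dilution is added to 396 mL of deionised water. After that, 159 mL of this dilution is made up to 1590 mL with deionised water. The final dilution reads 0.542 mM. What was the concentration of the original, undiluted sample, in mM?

866 mM

Overall dilution factor = 2 × 39.93 × 2 × 10 = 1597.
Original = 0.542 mM × 1597 = 866 mM.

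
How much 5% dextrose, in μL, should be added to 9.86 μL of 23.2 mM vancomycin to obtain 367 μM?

367 μM = 0.367 mM.
V₂ = C₁V₁/C₂ = 23.2 × 9.86 / 0.367 = 623 μL.
Diluent to add = V₂ − V₁ = 623 − 9.86 = 613 μL.

613 μL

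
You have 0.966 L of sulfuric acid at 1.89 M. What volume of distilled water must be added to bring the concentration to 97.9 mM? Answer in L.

97.9 mM = 0.0979 M.
V₂ = C₁V₁/C₂ = 1.89 × 0.966 / 0.0979 = 18.6 L.
Diluent to add = V₂ − V₁ = 18.6 − 0.966 = 17.7 L.

17.7 L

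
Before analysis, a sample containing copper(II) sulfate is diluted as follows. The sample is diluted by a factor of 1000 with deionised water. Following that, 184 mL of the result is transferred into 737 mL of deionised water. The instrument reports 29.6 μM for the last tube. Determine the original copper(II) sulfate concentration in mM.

148 mM

Overall dilution factor = 1000 × 5.005 = 5005.
Original = 29.6 μM × 5005 = 1.48 × 10⁵ μM = 148 mM.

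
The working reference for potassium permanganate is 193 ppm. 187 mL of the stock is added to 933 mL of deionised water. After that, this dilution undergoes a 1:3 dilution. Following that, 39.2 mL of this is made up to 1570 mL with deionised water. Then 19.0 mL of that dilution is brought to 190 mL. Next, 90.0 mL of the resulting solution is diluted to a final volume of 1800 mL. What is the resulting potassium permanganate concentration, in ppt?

Overall dilution factor = 5.989 × 3 × 40.05 × 10 × 20 = 1.44 × 10⁵.
193 ppm / 1.44 × 10⁵ = 1.34 × 10⁻³ ppm = 1340 ppt.

1340 ppt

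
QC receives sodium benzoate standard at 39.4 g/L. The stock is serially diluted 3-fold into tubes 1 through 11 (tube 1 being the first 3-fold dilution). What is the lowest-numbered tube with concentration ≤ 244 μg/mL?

Tube n has concentration 39.4 g/L / 3ⁿ.
Need 3ⁿ ≥ 39.4 g/L / 244 μg/mL = 161, so n ≥ 4.63.
First such tube: n = 5.

tube 5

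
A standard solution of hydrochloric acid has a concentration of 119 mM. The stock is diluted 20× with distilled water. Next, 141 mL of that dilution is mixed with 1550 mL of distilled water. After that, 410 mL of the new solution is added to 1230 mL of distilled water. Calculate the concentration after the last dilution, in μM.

124 μM

Overall dilution factor = 20 × 11.99 × 4 = 959.
119 mM / 959 = 0.124 mM = 124 μM.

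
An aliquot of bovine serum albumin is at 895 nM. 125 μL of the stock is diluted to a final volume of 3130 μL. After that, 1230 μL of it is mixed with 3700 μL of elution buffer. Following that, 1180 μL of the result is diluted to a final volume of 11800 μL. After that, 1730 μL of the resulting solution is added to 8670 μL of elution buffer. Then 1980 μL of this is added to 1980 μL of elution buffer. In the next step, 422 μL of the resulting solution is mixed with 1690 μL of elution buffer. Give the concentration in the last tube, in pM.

Overall dilution factor = 25.04 × 4.008 × 10 × 6.012 × 2 × 5.005 = 6.04 × 10⁴.
895 nM / 6.04 × 10⁴ = 0.0148 nM = 14.8 pM.

14.8 pM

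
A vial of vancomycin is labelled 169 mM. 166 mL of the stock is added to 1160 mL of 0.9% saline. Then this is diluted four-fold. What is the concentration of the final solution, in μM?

Overall dilution factor = 7.988 × 4 = 32.0.
169 mM / 32.0 = 5.29 mM = 5290 μM.

5290 μM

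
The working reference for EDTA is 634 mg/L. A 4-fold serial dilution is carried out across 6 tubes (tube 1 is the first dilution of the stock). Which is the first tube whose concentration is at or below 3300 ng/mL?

Tube n has concentration 634 mg/L / 4ⁿ.
Need 4ⁿ ≥ 634 mg/L / 3300 ng/mL = 192, so n ≥ 3.79.
First such tube: n = 4.

tube 4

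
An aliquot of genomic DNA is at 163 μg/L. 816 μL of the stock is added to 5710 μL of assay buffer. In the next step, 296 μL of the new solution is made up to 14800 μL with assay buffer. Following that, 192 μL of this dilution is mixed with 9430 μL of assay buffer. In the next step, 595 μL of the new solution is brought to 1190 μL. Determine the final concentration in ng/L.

Overall dilution factor = 7.998 × 50 × 50.11 × 2 = 4.01 × 10⁴.
163 μg/L / 4.01 × 10⁴ = 4.07 × 10⁻³ μg/L = 4.07 ng/L.

4.07 ng/L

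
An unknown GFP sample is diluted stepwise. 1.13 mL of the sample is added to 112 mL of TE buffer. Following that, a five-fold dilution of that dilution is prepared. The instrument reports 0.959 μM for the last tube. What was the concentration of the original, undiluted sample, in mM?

Overall dilution factor = 100.1 × 5 = 501.
Original = 0.959 μM × 501 = 480 μM = 0.480 mM.

0.480 mM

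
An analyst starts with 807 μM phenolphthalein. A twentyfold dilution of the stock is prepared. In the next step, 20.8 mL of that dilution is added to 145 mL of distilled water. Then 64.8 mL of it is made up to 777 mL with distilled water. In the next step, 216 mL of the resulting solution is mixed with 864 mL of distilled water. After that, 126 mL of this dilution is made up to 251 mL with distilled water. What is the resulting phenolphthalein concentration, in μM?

Overall dilution factor = 20 × 7.971 × 11.99 × 5 × 1.992 = 1.90 × 10⁴.
807 μM / 1.90 × 10⁴ = 0.0424 μM.

0.0424 μM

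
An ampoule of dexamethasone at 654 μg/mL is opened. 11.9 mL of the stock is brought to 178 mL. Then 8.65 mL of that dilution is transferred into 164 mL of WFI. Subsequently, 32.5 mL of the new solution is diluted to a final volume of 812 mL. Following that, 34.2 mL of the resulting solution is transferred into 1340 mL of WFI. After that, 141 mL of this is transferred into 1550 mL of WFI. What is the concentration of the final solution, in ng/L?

Overall dilution factor = 14.96 × 19.96 × 24.98 × 40.18 × 11.99 = 3.59 × 10⁶.
654 μg/mL / 3.59 × 10⁶ = 1.82 × 10⁻⁴ μg/mL = 182 ng/L.

182 ng/L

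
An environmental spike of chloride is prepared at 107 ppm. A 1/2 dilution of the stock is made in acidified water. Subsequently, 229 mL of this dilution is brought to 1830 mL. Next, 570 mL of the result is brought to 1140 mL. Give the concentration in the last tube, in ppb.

3350 ppb

Overall dilution factor = 2 × 7.991 × 2 = 32.0.
107 ppm / 32.0 = 3.35 ppm = 3350 ppb.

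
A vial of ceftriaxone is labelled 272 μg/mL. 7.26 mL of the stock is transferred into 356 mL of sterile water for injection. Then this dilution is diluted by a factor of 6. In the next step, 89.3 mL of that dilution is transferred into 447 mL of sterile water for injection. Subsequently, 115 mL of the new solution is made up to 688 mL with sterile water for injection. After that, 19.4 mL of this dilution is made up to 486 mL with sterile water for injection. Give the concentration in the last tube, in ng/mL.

Overall dilution factor = 50.04 × 6 × 6.006 × 5.983 × 25.05 = 2.70 × 10⁵.
272 μg/mL / 2.70 × 10⁵ = 1.01 × 10⁻³ μg/mL = 1.01 ng/mL.

1.01 ng/mL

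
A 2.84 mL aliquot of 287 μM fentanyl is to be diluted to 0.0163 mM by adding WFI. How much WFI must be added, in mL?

47.2 mL

0.0163 mM = 16.3 μM.
V₂ = C₁V₁/C₂ = 287 × 2.84 / 16.3 = 50.0 mL.
Diluent to add = V₂ − V₁ = 50.0 − 2.84 = 47.2 mL.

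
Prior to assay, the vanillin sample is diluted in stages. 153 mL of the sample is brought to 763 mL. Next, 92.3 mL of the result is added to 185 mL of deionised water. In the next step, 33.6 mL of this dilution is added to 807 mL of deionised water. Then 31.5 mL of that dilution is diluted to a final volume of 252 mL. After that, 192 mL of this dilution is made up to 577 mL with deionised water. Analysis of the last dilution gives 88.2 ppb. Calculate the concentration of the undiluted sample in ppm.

795 ppm

Overall dilution factor = 4.987 × 3.004 × 25.02 × 8 × 3.005 = 9011.
Original = 88.2 ppb × 9011 = 7.95 × 10⁵ ppb = 795 ppm.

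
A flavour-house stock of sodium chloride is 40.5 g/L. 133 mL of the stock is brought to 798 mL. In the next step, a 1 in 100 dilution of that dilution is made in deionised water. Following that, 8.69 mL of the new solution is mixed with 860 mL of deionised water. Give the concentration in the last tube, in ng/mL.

675 ng/mL

Overall dilution factor = 6 × 100 × 99.96 = 6.00 × 10⁴.
40.5 g/L / 6.00 × 10⁴ = 6.75 × 10⁻⁴ g/L = 675 ng/mL.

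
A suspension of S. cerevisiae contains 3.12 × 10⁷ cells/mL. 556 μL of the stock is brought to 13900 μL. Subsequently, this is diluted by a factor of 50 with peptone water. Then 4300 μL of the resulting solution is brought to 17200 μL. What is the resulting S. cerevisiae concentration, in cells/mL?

Overall dilution factor = 25 × 50 × 4 = 5000.
3.12 × 10⁷ cells/mL / 5000 = 6240 cells/mL.

6240 cells/mL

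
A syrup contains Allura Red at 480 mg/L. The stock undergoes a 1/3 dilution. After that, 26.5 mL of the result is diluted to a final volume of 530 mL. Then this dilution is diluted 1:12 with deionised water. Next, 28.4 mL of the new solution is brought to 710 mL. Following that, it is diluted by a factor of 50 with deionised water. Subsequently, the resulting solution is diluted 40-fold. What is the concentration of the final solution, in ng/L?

Overall dilution factor = 3 × 20 × 12 × 25 × 50 × 40 = 3.60 × 10⁷.
480 mg/L / 3.60 × 10⁷ = 1.33 × 10⁻⁵ mg/L = 13.3 ng/L.

13.3 ng/L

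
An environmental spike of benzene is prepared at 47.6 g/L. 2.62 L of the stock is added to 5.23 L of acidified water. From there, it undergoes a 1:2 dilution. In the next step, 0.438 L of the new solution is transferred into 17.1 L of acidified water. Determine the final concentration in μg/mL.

Overall dilution factor = 2.996 × 2 × 40.04 = 240.
47.6 g/L / 240 = 0.198 g/L = 198 μg/mL.

198 μg/mL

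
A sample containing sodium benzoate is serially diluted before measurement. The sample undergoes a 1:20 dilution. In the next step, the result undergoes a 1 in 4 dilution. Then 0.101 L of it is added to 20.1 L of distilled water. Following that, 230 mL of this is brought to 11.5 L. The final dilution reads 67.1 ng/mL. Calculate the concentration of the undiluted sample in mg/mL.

Overall dilution factor = 20 × 4 × 200.0 × 50 = 8.00 × 10⁵.
Original = 67.1 ng/mL × 8.00 × 10⁵ = 5.37 × 10⁷ ng/mL = 53.7 mg/mL.

53.7 mg/mL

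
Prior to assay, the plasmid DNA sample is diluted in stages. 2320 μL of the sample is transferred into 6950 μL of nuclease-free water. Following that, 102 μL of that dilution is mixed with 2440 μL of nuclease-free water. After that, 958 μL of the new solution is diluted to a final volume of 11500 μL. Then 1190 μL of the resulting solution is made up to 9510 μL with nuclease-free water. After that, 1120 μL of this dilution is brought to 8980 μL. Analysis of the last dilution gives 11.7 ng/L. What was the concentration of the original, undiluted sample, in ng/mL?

896 ng/mL

Overall dilution factor = 3.996 × 24.92 × 12.00 × 7.992 × 8.018 = 7.66 × 10⁴.
Original = 11.7 ng/L × 7.66 × 10⁴ = 8.96 × 10⁵ ng/L = 896 ng/mL.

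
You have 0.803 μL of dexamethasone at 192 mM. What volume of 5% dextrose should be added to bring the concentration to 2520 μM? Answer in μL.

60.4 μL

2520 μM = 2.52 mM.
V₂ = C₁V₁/C₂ = 192 × 0.803 / 2.52 = 61.2 μL.
Diluent to add = V₂ − V₁ = 61.2 − 0.803 = 60.4 μL.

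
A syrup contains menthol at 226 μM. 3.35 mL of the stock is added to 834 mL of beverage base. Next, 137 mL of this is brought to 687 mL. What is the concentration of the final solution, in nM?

Overall dilution factor = 250.0 × 5.015 = 1253.
226 μM / 1253 = 0.180 μM = 180 nM.

180 nM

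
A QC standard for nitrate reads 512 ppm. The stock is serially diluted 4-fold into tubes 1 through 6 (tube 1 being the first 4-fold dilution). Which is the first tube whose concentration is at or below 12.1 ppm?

Tube n has concentration 512 ppm / 4ⁿ.
Need 4ⁿ ≥ 512 ppm / 12.1 ppm = 42.3, so n ≥ 2.70.
First such tube: n = 3.

tube 3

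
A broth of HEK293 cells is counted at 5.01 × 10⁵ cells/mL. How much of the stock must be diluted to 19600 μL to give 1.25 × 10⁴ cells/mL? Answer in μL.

489 μL

V₁ = C₂V₂/C₁ = 1.25 × 10⁴ × 19600 / 5.01 × 10⁵ = 489 μL.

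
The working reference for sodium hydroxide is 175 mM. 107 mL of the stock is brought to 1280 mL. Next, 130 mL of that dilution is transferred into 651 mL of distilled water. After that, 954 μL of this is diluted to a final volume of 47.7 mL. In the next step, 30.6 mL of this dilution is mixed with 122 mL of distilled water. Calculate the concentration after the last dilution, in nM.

9770 nM

Overall dilution factor = 11.96 × 6.008 × 50 × 4.987 = 1.79 × 10⁴.
175 mM / 1.79 × 10⁴ = 9.77 × 10⁻³ mM = 9770 nM.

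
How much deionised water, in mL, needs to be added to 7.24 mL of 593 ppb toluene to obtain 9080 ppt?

466 mL

9080 ppt = 9.08 ppb.
V₂ = C₁V₁/C₂ = 593 × 7.24 / 9.08 = 473 mL.
Diluent to add = V₂ − V₁ = 473 − 7.24 = 466 mL.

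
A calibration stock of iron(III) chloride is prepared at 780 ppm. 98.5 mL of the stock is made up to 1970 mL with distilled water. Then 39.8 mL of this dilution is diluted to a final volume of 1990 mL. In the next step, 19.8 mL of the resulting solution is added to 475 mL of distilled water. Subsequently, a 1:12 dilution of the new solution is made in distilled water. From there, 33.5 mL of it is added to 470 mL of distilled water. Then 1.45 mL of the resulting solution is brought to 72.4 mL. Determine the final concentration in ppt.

3.47 ppt

Overall dilution factor = 20 × 50 × 24.99 × 12 × 15.03 × 49.93 = 2.25 × 10⁸.
780 ppm / 2.25 × 10⁸ = 3.47 × 10⁻⁶ ppm = 3.47 ppt.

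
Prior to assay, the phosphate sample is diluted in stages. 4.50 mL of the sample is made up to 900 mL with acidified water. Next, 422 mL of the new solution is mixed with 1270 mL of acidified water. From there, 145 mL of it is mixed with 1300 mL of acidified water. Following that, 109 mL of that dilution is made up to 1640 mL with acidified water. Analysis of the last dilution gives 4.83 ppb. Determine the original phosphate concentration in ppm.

581 ppm

Overall dilution factor = 200 × 4.009 × 9.966 × 15.05 = 1.20 × 10⁵.
Original = 4.83 ppb × 1.20 × 10⁵ = 5.81 × 10⁵ ppb = 581 ppm.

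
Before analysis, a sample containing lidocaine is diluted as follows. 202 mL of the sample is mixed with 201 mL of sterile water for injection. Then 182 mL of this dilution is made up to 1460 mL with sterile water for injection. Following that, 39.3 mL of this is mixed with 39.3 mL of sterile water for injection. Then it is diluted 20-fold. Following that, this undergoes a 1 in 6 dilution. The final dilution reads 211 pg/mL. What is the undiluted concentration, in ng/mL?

Overall dilution factor = 1.995 × 8.022 × 2 × 20 × 6 = 3841.
Original = 211 pg/mL × 3841 = 8.10 × 10⁵ pg/mL = 810 ng/mL.

810 ng/mL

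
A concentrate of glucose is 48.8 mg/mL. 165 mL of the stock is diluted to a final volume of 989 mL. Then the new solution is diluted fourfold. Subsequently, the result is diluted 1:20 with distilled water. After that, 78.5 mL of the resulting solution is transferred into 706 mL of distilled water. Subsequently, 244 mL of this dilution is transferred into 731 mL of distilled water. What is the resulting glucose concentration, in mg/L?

2.55 mg/L

Overall dilution factor = 5.994 × 4 × 20 × 9.994 × 3.996 = 1.91 × 10⁴.
48.8 mg/mL / 1.91 × 10⁴ = 2.55 × 10⁻³ mg/mL = 2.55 mg/L.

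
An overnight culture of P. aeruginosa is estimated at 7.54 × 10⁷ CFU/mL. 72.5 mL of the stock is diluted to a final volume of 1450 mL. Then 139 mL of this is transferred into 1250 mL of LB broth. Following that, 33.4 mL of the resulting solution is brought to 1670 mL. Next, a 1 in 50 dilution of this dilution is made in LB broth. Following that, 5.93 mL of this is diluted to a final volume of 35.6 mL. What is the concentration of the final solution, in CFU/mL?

Overall dilution factor = 20 × 9.993 × 50 × 50 × 6.003 = 3.00 × 10⁶.
7.54 × 10⁷ CFU/mL / 3.00 × 10⁶ = 25.1 CFU/mL.

25.1 CFU/mL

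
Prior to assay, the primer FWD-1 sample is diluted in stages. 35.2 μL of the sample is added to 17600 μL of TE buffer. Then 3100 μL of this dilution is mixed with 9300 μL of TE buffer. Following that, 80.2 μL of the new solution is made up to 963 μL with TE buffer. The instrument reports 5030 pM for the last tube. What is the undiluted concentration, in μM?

121 μM

Overall dilution factor = 501 × 4 × 12.01 = 2.41 × 10⁴.
Original = 5030 pM × 2.41 × 10⁴ = 1.21 × 10⁸ pM = 121 μM.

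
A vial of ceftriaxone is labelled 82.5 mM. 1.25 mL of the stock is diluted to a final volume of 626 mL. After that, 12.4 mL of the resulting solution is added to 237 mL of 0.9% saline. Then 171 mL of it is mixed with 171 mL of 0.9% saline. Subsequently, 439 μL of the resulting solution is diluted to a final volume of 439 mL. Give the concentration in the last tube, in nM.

4.10 nM

Overall dilution factor = 500.8 × 20.11 × 2 × 1000 = 2.01 × 10⁷.
82.5 mM / 2.01 × 10⁷ = 4.10 × 10⁻⁶ mM = 4.10 nM.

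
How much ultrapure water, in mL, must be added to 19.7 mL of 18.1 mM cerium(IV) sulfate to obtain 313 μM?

313 μM = 0.313 mM.
V₂ = C₁V₁/C₂ = 18.1 × 19.7 / 0.313 = 1139 mL.
Diluent to add = V₂ − V₁ = 1139 − 19.7 = 1120 mL.

1120 mL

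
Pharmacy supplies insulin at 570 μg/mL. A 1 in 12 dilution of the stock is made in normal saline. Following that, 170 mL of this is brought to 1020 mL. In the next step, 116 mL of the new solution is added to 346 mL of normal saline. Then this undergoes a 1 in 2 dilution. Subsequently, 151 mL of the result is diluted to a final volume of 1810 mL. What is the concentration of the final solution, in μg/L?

82.9 μg/L

Overall dilution factor = 12 × 6 × 3.983 × 2 × 11.99 = 6875.
570 μg/mL / 6875 = 0.0829 μg/mL = 82.9 μg/L.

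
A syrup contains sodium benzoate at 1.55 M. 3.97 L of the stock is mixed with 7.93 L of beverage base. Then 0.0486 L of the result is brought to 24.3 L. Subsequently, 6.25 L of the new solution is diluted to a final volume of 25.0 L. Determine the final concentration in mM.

0.259 mM

Overall dilution factor = 2.997 × 500 × 4 = 5995.
1.55 M / 5995 = 2.59 × 10⁻⁴ M = 0.259 mM.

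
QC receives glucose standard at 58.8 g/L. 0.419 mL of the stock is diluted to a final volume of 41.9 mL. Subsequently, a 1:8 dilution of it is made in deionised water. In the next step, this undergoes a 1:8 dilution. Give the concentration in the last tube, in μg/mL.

Overall dilution factor = 100 × 8 × 8 = 6400.
58.8 g/L / 6400 = 9.19 × 10⁻³ g/L = 9.19 μg/mL.

9.19 μg/mL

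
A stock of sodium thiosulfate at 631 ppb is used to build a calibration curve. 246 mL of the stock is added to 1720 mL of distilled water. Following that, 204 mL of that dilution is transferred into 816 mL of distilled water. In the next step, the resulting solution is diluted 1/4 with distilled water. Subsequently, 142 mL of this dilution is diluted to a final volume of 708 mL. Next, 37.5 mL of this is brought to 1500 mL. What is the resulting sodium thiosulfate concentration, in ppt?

Overall dilution factor = 7.992 × 5 × 4 × 4.986 × 40 = 3.19 × 10⁴.
631 ppb / 3.19 × 10⁴ = 0.0198 ppb = 19.8 ppt.

19.8 ppt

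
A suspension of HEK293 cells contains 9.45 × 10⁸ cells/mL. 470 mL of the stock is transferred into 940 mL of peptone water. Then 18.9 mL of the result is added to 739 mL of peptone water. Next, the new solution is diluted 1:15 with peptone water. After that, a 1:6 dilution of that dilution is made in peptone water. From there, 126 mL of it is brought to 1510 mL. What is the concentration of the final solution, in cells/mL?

7280 cells/mL

Overall dilution factor = 3 × 40.10 × 15 × 6 × 11.98 = 1.30 × 10⁵.
9.45 × 10⁸ cells/mL / 1.30 × 10⁵ = 7280 cells/mL.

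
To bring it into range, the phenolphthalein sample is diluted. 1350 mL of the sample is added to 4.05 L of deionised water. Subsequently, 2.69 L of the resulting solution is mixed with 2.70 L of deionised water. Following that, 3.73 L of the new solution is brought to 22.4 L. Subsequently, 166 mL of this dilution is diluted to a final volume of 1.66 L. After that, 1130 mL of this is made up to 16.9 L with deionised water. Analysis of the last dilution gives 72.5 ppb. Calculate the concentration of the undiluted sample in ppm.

Overall dilution factor = 4 × 2.004 × 6.005 × 10 × 14.96 = 7199.
Original = 72.5 ppb × 7199 = 5.22 × 10⁵ ppb = 522 ppm.

522 ppm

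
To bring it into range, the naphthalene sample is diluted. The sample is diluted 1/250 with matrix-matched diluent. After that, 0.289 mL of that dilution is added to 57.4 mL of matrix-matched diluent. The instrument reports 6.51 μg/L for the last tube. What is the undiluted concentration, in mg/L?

325 mg/L

Overall dilution factor = 250 × 199.6 = 4.99 × 10⁴.
Original = 6.51 μg/L × 4.99 × 10⁴ = 3.25 × 10⁵ μg/L = 325 mg/L.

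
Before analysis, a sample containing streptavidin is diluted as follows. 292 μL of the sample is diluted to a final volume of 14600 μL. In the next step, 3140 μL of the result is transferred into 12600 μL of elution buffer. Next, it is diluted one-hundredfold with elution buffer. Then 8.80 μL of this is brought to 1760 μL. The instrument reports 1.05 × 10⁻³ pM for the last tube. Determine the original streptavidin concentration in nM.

5.26 nM

Overall dilution factor = 50 × 5.013 × 100 × 200 = 5.01 × 10⁶.
Original = 1.05 × 10⁻³ pM × 5.01 × 10⁶ = 5263 pM = 5.26 nM.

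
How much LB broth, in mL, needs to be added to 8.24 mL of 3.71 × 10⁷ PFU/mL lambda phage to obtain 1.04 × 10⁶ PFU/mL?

V₂ = C₁V₁/C₂ = 3.71 × 10⁷ × 8.24 / 1.04 × 10⁶ = 294 mL.
Diluent to add = V₂ − V₁ = 294 − 8.24 = 286 mL.

286 mL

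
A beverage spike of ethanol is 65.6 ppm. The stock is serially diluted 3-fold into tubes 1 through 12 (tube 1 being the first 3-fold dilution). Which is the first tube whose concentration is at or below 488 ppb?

tube 5

Tube n has concentration 65.6 ppm / 3ⁿ.
Need 3ⁿ ≥ 65.6 ppm / 488 ppb = 134, so n ≥ 4.46.
First such tube: n = 5.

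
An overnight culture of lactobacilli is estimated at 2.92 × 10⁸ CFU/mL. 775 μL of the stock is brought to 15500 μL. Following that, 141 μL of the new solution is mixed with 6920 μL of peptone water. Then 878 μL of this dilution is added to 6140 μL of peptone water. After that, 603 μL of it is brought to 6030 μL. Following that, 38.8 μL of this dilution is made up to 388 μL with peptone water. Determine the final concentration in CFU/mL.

Overall dilution factor = 20 × 50.08 × 7.993 × 10 × 10 = 8.01 × 10⁵.
2.92 × 10⁸ CFU/mL / 8.01 × 10⁵ = 365 CFU/mL.

365 CFU/mL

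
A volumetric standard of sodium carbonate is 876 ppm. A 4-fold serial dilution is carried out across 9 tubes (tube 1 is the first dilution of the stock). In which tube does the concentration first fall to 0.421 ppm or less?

tube 6

Tube n has concentration 876 ppm / 4ⁿ.
Need 4ⁿ ≥ 876 ppm / 0.421 ppm = 2081, so n ≥ 5.51.
First such tube: n = 6.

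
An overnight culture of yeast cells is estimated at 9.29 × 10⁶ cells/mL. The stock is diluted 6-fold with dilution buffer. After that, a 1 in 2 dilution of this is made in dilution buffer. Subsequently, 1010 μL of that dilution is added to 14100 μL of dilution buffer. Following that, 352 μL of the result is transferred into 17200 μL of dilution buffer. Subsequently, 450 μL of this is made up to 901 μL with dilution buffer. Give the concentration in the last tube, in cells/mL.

518 cells/mL

Overall dilution factor = 6 × 2 × 14.96 × 49.86 × 2.002 = 1.79 × 10⁴.
9.29 × 10⁶ cells/mL / 1.79 × 10⁴ = 518 cells/mL.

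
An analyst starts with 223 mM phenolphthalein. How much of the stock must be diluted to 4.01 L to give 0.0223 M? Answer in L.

0.401 L

0.0223 M = 22.3 mM.
V₁ = C₂V₂/C₁ = 22.3 × 4.01 / 223 = 0.401 L.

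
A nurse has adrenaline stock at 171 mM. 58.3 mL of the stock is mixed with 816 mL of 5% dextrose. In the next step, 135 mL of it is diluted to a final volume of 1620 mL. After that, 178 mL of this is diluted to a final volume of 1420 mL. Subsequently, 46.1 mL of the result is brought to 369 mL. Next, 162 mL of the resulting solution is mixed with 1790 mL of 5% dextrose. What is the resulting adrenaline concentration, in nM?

1230 nM

Overall dilution factor = 15.00 × 12 × 7.978 × 8.004 × 12.05 = 1.38 × 10⁵.
171 mM / 1.38 × 10⁵ = 1.23 × 10⁻³ mM = 1230 nM.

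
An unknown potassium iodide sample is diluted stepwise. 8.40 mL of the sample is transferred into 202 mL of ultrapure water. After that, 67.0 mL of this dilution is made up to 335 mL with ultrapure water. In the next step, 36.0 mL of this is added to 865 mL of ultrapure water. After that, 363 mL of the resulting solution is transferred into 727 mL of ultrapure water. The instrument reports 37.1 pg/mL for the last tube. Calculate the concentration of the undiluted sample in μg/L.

349 μg/L

Overall dilution factor = 25.05 × 5 × 25.03 × 3.003 = 9412.
Original = 37.1 pg/mL × 9412 = 3.49 × 10⁵ pg/mL = 349 μg/L.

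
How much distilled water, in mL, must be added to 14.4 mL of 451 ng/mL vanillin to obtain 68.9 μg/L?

68.9 μg/L = 68.9 ng/mL.
V₂ = C₁V₁/C₂ = 451 × 14.4 / 68.9 = 94.3 mL.
Diluent to add = V₂ − V₁ = 94.3 − 14.4 = 79.9 mL.

79.9 mL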